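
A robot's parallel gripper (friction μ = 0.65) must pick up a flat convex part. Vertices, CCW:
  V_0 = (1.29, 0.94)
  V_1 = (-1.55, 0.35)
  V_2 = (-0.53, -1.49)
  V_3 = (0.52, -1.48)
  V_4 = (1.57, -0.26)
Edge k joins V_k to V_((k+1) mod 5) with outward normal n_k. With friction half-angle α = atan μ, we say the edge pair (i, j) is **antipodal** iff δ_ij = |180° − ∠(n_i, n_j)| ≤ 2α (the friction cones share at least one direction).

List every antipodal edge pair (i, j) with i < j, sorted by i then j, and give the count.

count = 3; pairs: (0,2), (0,3), (1,4)

α = atan 0.65 = 33.02°;  2α = 66.05°
n_0 = (-0.2034, +0.9791)
n_1 = (-0.8746, -0.4848)
n_2 = (+0.0095, -1.0000)
n_3 = (+0.7579, -0.6523)
n_4 = (+0.9738, +0.2272)
  (0,1): δ = 72.73°  ·
  (0,2): δ = 11.19°  ✓
  (0,3): δ = 37.55°  ✓
  (0,4): δ = 91.40°  ·
  (1,2): δ = 118.46°  ·
  (1,3): δ = 69.72°  ·
  (1,4): δ = 15.87°  ✓
  (2,3): δ = 131.26°  ·
  (2,4): δ = 77.41°  ·
  (3,4): δ = 126.15°  ·
antipodal pairs: 3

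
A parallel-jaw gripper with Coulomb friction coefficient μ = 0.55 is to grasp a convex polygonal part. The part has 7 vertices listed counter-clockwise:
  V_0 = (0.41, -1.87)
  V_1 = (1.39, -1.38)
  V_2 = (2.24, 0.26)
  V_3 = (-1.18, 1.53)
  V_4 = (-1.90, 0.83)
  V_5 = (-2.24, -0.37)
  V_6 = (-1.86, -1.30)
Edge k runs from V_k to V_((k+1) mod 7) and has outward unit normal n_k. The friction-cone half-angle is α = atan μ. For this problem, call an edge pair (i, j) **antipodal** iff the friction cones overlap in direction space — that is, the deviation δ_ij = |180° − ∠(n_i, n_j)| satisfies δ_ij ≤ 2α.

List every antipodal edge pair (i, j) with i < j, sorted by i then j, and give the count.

α = atan 0.55 = 28.81°;  2α = 57.62°
n_0 = (+0.4472, -0.8944)
n_1 = (+0.8878, -0.4602)
n_2 = (+0.3481, +0.9375)
n_3 = (-0.6971, +0.7170)
n_4 = (-0.9621, +0.2726)
n_5 = (-0.9257, -0.3782)
n_6 = (-0.2435, -0.9699)
  (0,1): δ = 143.96°  ·
  (0,2): δ = 46.94°  ✓
  (0,3): δ = 17.63°  ✓
  (0,4): δ = 47.62°  ✓
  (0,5): δ = 85.66°  ·
  (0,6): δ = 139.34°  ·
  (1,2): δ = 82.97°  ·
  (1,3): δ = 18.41°  ✓
  (1,4): δ = 11.58°  ✓
  (1,5): δ = 49.62°  ✓
  (1,6): δ = 103.30°  ·
  (2,3): δ = 115.43°  ·
  (2,4): δ = 85.45°  ·
  (2,5): δ = 47.40°  ✓
  (2,6): δ = 6.28°  ✓
  (3,4): δ = 150.01°  ·
  (3,5): δ = 111.97°  ·
  (3,6): δ = 58.29°  ·
  (4,5): δ = 141.96°  ·
  (4,6): δ = 88.28°  ·
  (5,6): δ = 126.32°  ·
antipodal pairs: 8

count = 8; pairs: (0,2), (0,3), (0,4), (1,3), (1,4), (1,5), (2,5), (2,6)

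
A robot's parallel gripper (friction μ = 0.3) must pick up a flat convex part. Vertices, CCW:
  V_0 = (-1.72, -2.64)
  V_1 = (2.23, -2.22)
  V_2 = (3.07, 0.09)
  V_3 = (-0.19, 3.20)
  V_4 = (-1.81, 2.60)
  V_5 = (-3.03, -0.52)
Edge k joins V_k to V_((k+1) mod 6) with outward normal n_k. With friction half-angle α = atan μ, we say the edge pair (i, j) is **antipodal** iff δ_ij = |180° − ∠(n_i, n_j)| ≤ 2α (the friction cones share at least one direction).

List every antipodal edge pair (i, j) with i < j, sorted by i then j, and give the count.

α = atan 0.3 = 16.70°;  2α = 33.40°
n_0 = (+0.1057, -0.9944)
n_1 = (+0.9398, -0.3417)
n_2 = (+0.6903, +0.7236)
n_3 = (-0.3473, +0.9377)
n_4 = (-0.9313, +0.3642)
n_5 = (-0.8507, -0.5257)
  (0,1): δ = 116.05°  ·
  (0,2): δ = 49.72°  ·
  (0,3): δ = 14.25°  ✓
  (0,4): δ = 62.57°  ·
  (0,5): δ = 115.64°  ·
  (1,2): δ = 113.67°  ·
  (1,3): δ = 49.69°  ·
  (1,4): δ = 1.37°  ✓
  (1,5): δ = 51.70°  ·
  (2,3): δ = 116.03°  ·
  (2,4): δ = 67.71°  ·
  (2,5): δ = 14.64°  ✓
  (3,4): δ = 131.68°  ·
  (3,5): δ = 78.61°  ·
  (4,5): δ = 126.93°  ·
antipodal pairs: 3

count = 3; pairs: (0,3), (1,4), (2,5)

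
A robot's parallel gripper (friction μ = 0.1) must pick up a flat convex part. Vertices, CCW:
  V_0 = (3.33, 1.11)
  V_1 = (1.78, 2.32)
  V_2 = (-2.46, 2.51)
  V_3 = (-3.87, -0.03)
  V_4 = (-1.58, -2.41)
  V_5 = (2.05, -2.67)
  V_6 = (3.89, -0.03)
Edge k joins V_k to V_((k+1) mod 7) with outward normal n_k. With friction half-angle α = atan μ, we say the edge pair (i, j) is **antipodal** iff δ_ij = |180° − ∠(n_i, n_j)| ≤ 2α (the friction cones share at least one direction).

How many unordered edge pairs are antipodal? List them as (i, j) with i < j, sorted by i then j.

count = 3; pairs: (0,3), (1,4), (2,5)

α = atan 0.1 = 5.71°;  2α = 11.42°
n_0 = (+0.6153, +0.7883)
n_1 = (+0.0448, +0.9990)
n_2 = (-0.8743, +0.4854)
n_3 = (-0.7206, -0.6934)
n_4 = (-0.0714, -0.9974)
n_5 = (+0.8204, -0.5718)
n_6 = (+0.8976, +0.4409)
  (0,1): δ = 144.59°  ·
  (0,2): δ = 81.06°  ·
  (0,3): δ = 8.13°  ✓
  (0,4): δ = 33.88°  ·
  (0,5): δ = 93.10°  ·
  (0,6): δ = 154.14°  ·
  (1,2): δ = 116.47°  ·
  (1,3): δ = 43.54°  ·
  (1,4): δ = 1.53°  ✓
  (1,5): δ = 57.69°  ·
  (1,6): δ = 118.73°  ·
  (2,3): δ = 107.07°  ·
  (2,4): δ = 65.06°  ·
  (2,5): δ = 5.84°  ✓
  (2,6): δ = 55.20°  ·
  (3,4): δ = 137.99°  ·
  (3,5): δ = 78.77°  ·
  (3,6): δ = 17.73°  ·
  (4,5): δ = 120.78°  ·
  (4,6): δ = 59.74°  ·
  (5,6): δ = 118.96°  ·
antipodal pairs: 3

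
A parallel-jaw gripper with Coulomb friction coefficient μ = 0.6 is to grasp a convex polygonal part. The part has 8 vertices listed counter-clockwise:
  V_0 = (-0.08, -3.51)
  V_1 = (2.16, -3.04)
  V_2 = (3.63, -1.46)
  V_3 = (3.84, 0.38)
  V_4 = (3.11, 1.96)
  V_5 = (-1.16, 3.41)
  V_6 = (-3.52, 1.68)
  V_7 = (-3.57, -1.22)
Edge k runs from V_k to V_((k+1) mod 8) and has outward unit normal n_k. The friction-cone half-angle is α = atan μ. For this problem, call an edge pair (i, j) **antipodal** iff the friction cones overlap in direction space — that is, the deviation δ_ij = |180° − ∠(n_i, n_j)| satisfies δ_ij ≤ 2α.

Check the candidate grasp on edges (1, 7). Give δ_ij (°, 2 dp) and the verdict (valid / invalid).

δ = 99.66°, invalid

α = atan 0.6 = 30.96°;  2α = 61.93°
edge 1: e_1 = (+1.47, +1.58);  n_1 = (+0.7321, -0.6812)
edge 7: e_7 = (+3.49, -2.29);  n_7 = (-0.5486, -0.8361)
∠(n_1, n_7) = 80.34°
δ = |180° − 80.34°| = 99.66°
99.66° > 2α = 61.93°  →  invalid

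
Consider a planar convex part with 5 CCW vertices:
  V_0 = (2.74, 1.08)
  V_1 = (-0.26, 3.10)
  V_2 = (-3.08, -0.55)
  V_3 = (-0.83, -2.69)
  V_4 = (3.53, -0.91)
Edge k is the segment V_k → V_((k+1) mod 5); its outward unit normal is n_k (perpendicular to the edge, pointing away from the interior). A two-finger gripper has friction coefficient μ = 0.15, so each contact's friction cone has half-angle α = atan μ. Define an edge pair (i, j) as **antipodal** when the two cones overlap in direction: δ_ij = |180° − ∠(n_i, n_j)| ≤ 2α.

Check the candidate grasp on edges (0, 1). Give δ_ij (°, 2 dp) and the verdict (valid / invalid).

δ = 93.74°, invalid

α = atan 0.15 = 8.53°;  2α = 17.06°
edge 0: e_0 = (-3.00, +2.02);  n_0 = (+0.5585, +0.8295)
edge 1: e_1 = (-2.82, -3.65);  n_1 = (-0.7913, +0.6114)
∠(n_0, n_1) = 86.26°
δ = |180° − 86.26°| = 93.74°
93.74° > 2α = 17.06°  →  invalid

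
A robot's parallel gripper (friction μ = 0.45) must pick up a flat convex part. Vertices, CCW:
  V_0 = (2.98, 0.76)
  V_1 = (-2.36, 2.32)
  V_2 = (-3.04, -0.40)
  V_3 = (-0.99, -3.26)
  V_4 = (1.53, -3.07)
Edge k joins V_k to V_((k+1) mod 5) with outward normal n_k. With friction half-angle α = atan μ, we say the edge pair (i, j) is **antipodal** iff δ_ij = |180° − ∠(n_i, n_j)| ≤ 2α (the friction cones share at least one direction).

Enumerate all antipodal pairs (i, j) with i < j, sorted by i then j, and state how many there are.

count = 3; pairs: (0,2), (0,3), (1,4)

α = atan 0.45 = 24.23°;  2α = 48.46°
n_0 = (+0.2804, +0.9599)
n_1 = (-0.9701, +0.2425)
n_2 = (-0.8128, -0.5826)
n_3 = (+0.0752, -0.9972)
n_4 = (+0.9352, -0.3541)
  (0,1): δ = 87.75°  ·
  (0,2): δ = 38.08°  ✓
  (0,3): δ = 20.60°  ✓
  (0,4): δ = 85.55°  ·
  (1,2): δ = 130.33°  ·
  (1,3): δ = 71.65°  ·
  (1,4): δ = 6.70°  ✓
  (2,3): δ = 121.32°  ·
  (2,4): δ = 56.37°  ·
  (3,4): δ = 115.05°  ·
antipodal pairs: 3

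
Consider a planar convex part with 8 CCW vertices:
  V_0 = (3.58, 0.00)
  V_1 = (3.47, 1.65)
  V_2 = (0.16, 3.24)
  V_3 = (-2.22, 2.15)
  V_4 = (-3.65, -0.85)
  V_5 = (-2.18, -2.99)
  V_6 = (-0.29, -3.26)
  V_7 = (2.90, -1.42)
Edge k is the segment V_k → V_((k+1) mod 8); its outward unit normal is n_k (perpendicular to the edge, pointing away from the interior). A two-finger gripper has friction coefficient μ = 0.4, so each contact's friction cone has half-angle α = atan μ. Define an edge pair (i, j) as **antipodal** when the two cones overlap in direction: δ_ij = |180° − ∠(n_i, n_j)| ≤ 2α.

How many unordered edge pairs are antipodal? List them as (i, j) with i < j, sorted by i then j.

α = atan 0.4 = 21.80°;  2α = 43.60°
n_0 = (+0.9978, +0.0665)
n_1 = (+0.4330, +0.9014)
n_2 = (-0.4164, +0.9092)
n_3 = (-0.9027, +0.4303)
n_4 = (-0.8243, -0.5662)
n_5 = (-0.1414, -0.9899)
n_6 = (+0.4996, -0.8662)
n_7 = (+0.9019, -0.4319)
  (0,1): δ = 119.47°  ·
  (0,2): δ = 69.21°  ·
  (0,3): δ = 29.30°  ✓
  (0,4): δ = 30.67°  ✓
  (0,5): δ = 78.06°  ·
  (0,6): δ = 116.16°  ·
  (0,7): δ = 150.60°  ·
  (1,2): δ = 129.74°  ·
  (1,3): δ = 89.83°  ·
  (1,4): δ = 29.86°  ✓
  (1,5): δ = 17.53°  ✓
  (1,6): δ = 55.63°  ·
  (1,7): δ = 90.07°  ·
  (2,3): δ = 140.09°  ·
  (2,4): δ = 80.12°  ·
  (2,5): δ = 32.74°  ✓
  (2,6): δ = 5.37°  ✓
  (2,7): δ = 39.80°  ✓
  (3,4): δ = 120.03°  ·
  (3,5): δ = 72.64°  ·
  (3,6): δ = 34.54°  ✓
  (3,7): δ = 0.10°  ✓
  (4,5): δ = 132.62°  ·
  (4,6): δ = 94.51°  ·
  (4,7): δ = 60.07°  ·
  (5,6): δ = 141.89°  ·
  (5,7): δ = 107.46°  ·
  (6,7): δ = 145.56°  ·
antipodal pairs: 9

count = 9; pairs: (0,3), (0,4), (1,4), (1,5), (2,5), (2,6), (2,7), (3,6), (3,7)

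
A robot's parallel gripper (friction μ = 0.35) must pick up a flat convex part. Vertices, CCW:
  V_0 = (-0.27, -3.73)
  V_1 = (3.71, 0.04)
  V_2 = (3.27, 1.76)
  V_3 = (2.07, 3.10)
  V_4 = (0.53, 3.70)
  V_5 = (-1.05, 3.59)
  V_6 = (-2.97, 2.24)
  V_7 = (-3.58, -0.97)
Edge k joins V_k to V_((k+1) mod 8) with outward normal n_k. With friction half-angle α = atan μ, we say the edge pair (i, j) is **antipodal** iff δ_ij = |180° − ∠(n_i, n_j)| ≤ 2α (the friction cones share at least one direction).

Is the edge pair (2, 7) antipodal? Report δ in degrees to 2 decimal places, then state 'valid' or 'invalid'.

δ = 8.33°, valid

α = atan 0.35 = 19.29°;  2α = 38.58°
edge 2: e_2 = (-1.20, +1.34);  n_2 = (+0.7450, +0.6671)
edge 7: e_7 = (+3.31, -2.76);  n_7 = (-0.6404, -0.7680)
∠(n_2, n_7) = 171.67°
δ = |180° − 171.67°| = 8.33°
8.33° ≤ 2α = 38.58°  →  valid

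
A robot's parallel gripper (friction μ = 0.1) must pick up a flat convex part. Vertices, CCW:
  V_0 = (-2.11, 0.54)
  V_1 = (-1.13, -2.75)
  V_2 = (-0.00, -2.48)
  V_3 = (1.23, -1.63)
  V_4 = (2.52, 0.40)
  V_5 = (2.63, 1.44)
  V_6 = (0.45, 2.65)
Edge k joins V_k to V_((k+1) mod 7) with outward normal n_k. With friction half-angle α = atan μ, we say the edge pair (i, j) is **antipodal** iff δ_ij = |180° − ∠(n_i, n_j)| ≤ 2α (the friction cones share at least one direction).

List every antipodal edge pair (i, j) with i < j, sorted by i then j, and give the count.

α = atan 0.1 = 5.71°;  2α = 11.42°
n_0 = (-0.9584, -0.2855)
n_1 = (+0.2324, -0.9726)
n_2 = (+0.5685, -0.8227)
n_3 = (+0.8440, -0.5363)
n_4 = (+0.9945, -0.1052)
n_5 = (+0.4853, +0.8743)
n_6 = (-0.6360, +0.7717)
  (0,1): δ = 93.15°  ·
  (0,2): δ = 71.94°  ·
  (0,3): δ = 49.02°  ·
  (0,4): δ = 22.63°  ·
  (0,5): δ = 44.38°  ·
  (0,6): δ = 112.91°  ·
  (1,2): δ = 158.79°  ·
  (1,3): δ = 135.87°  ·
  (1,4): δ = 109.48°  ·
  (1,5): δ = 42.47°  ·
  (1,6): δ = 26.06°  ·
  (2,3): δ = 157.08°  ·
  (2,4): δ = 130.68°  ·
  (2,5): δ = 63.68°  ·
  (2,6): δ = 4.85°  ✓
  (3,4): δ = 153.60°  ·
  (3,5): δ = 86.60°  ·
  (3,6): δ = 18.07°  ·
  (4,5): δ = 112.99°  ·
  (4,6): δ = 44.47°  ·
  (5,6): δ = 111.47°  ·
antipodal pairs: 1

count = 1; pairs: (2,6)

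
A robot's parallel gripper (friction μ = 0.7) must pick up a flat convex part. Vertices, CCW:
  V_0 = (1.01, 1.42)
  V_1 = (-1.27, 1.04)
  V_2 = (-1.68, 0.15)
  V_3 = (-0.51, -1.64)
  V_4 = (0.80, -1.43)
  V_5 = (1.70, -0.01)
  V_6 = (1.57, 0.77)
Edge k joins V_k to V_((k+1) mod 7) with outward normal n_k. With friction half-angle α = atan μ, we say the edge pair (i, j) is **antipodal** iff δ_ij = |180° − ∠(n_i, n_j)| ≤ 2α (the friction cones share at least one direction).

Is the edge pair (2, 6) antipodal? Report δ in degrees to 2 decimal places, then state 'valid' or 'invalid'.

α = atan 0.7 = 34.99°;  2α = 69.98°
edge 2: e_2 = (+1.17, -1.79);  n_2 = (-0.8371, -0.5471)
edge 6: e_6 = (-0.56, +0.65);  n_6 = (+0.7576, +0.6527)
∠(n_2, n_6) = 172.42°
δ = |180° − 172.42°| = 7.58°
7.58° ≤ 2α = 69.98°  →  valid

δ = 7.58°, valid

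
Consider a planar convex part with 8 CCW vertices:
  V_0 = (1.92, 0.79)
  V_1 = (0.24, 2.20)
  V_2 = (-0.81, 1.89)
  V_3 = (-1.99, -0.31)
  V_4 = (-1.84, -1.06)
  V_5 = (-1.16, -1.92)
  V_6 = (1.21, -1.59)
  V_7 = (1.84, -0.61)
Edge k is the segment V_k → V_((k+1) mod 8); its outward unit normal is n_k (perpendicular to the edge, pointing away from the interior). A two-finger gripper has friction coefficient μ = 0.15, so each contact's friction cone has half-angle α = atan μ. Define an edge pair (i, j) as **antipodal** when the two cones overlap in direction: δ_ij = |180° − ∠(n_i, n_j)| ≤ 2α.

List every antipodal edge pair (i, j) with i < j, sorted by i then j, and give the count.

count = 4; pairs: (0,4), (1,5), (2,6), (3,7)

α = atan 0.15 = 8.53°;  2α = 17.06°
n_0 = (+0.6429, +0.7660)
n_1 = (-0.2832, +0.9591)
n_2 = (-0.8812, +0.4727)
n_3 = (-0.9806, -0.1961)
n_4 = (-0.7844, -0.6202)
n_5 = (+0.1379, -0.9904)
n_6 = (+0.8412, -0.5408)
n_7 = (+0.9984, -0.0570)
  (0,1): δ = 123.55°  ·
  (0,2): δ = 78.20°  ·
  (0,3): δ = 38.68°  ·
  (0,4): δ = 11.66°  ✓
  (0,5): δ = 47.93°  ·
  (0,6): δ = 97.27°  ·
  (0,7): δ = 126.74°  ·
  (1,2): δ = 134.66°  ·
  (1,3): δ = 95.14°  ·
  (1,4): δ = 68.12°  ·
  (1,5): δ = 8.52°  ✓
  (1,6): δ = 40.82°  ·
  (1,7): δ = 70.28°  ·
  (2,3): δ = 140.48°  ·
  (2,4): δ = 113.46°  ·
  (2,5): δ = 53.87°  ·
  (2,6): δ = 4.53°  ✓
  (2,7): δ = 24.94°  ·
  (3,4): δ = 152.98°  ·
  (3,5): δ = 93.38°  ·
  (3,6): δ = 44.05°  ·
  (3,7): δ = 14.58°  ✓
  (4,5): δ = 120.41°  ·
  (4,6): δ = 71.07°  ·
  (4,7): δ = 41.60°  ·
  (5,6): δ = 130.66°  ·
  (5,7): δ = 101.20°  ·
  (6,7): δ = 150.54°  ·
antipodal pairs: 4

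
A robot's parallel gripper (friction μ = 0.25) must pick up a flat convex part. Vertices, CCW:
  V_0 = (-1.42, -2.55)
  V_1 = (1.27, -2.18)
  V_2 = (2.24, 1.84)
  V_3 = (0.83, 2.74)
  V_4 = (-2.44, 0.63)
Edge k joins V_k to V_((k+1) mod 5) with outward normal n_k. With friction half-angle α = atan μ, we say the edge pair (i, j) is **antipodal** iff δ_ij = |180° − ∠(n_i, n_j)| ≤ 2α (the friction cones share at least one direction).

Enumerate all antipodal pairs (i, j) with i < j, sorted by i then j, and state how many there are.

count = 1; pairs: (0,3)

α = atan 0.25 = 14.04°;  2α = 28.07°
n_0 = (+0.1363, -0.9907)
n_1 = (+0.9721, -0.2346)
n_2 = (+0.5380, +0.8429)
n_3 = (-0.5422, +0.8403)
n_4 = (-0.9522, -0.3054)
  (0,1): δ = 111.40°  ·
  (0,2): δ = 40.38°  ·
  (0,3): δ = 25.00°  ✓
  (0,4): δ = 99.95°  ·
  (1,2): δ = 108.98°  ·
  (1,3): δ = 43.60°  ·
  (1,4): δ = 31.35°  ·
  (2,3): δ = 114.62°  ·
  (2,4): δ = 39.67°  ·
  (3,4): δ = 105.05°  ·
antipodal pairs: 1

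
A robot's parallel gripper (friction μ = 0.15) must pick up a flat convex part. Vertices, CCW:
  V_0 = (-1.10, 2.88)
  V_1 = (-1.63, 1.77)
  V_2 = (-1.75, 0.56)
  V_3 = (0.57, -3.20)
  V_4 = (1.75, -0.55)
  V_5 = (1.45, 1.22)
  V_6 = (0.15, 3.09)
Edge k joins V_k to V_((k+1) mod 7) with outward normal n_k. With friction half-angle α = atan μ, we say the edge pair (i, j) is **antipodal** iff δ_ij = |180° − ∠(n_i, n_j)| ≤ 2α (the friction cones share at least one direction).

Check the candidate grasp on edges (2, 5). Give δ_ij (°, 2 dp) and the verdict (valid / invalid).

α = atan 0.15 = 8.53°;  2α = 17.06°
edge 2: e_2 = (+2.32, -3.76);  n_2 = (-0.8510, -0.5251)
edge 5: e_5 = (-1.30, +1.87);  n_5 = (+0.8211, +0.5708)
∠(n_2, n_5) = 176.87°
δ = |180° − 176.87°| = 3.13°
3.13° ≤ 2α = 17.06°  →  valid

δ = 3.13°, valid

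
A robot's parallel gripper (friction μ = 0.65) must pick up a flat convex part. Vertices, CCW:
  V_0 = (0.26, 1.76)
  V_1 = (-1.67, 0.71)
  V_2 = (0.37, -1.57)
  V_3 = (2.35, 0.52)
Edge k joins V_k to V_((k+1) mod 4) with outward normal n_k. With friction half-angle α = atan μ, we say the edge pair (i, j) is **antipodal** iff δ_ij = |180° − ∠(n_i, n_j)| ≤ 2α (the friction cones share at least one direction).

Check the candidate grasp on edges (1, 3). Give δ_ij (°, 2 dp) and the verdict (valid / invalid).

α = atan 0.65 = 33.02°;  2α = 66.05°
edge 1: e_1 = (+2.04, -2.28);  n_1 = (-0.7452, -0.6668)
edge 3: e_3 = (-2.09, +1.24);  n_3 = (+0.5103, +0.8600)
∠(n_1, n_3) = 162.50°
δ = |180° − 162.50°| = 17.50°
17.50° ≤ 2α = 66.05°  →  valid

δ = 17.50°, valid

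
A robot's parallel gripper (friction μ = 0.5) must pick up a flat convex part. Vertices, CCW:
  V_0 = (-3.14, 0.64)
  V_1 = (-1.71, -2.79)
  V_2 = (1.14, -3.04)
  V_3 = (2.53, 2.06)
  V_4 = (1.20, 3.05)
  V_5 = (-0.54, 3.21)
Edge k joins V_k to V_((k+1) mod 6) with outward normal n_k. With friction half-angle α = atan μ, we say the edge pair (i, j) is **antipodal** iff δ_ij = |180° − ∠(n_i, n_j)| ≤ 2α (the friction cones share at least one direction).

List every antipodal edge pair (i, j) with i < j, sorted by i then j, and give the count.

α = atan 0.5 = 26.57°;  2α = 53.13°
n_0 = (-0.9230, -0.3848)
n_1 = (-0.0874, -0.9962)
n_2 = (+0.9648, -0.2630)
n_3 = (+0.5971, +0.8022)
n_4 = (+0.0916, +0.9958)
n_5 = (-0.7030, +0.7112)
  (0,1): δ = 117.64°  ·
  (0,2): δ = 37.88°  ✓
  (0,3): δ = 30.71°  ✓
  (0,4): δ = 62.11°  ·
  (0,5): δ = 112.04°  ·
  (1,2): δ = 100.23°  ·
  (1,3): δ = 31.65°  ✓
  (1,4): δ = 0.24°  ✓
  (1,5): δ = 49.68°  ✓
  (2,3): δ = 111.42°  ·
  (2,4): δ = 80.01°  ·
  (2,5): δ = 30.09°  ✓
  (3,4): δ = 148.59°  ·
  (3,5): δ = 98.67°  ·
  (4,5): δ = 130.08°  ·
antipodal pairs: 6

count = 6; pairs: (0,2), (0,3), (1,3), (1,4), (1,5), (2,5)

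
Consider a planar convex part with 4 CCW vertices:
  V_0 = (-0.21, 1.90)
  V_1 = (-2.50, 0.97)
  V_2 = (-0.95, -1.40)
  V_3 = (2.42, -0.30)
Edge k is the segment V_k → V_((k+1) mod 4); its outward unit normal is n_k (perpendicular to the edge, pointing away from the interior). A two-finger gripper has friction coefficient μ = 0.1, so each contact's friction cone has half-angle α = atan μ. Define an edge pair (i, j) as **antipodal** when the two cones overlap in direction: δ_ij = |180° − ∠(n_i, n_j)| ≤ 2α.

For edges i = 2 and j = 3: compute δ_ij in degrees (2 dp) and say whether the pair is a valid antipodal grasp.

δ = 57.99°, invalid

α = atan 0.1 = 5.71°;  2α = 11.42°
edge 2: e_2 = (+3.37, +1.10);  n_2 = (+0.3103, -0.9506)
edge 3: e_3 = (-2.63, +2.20);  n_3 = (+0.6416, +0.7670)
∠(n_2, n_3) = 122.01°
δ = |180° − 122.01°| = 57.99°
57.99° > 2α = 11.42°  →  invalid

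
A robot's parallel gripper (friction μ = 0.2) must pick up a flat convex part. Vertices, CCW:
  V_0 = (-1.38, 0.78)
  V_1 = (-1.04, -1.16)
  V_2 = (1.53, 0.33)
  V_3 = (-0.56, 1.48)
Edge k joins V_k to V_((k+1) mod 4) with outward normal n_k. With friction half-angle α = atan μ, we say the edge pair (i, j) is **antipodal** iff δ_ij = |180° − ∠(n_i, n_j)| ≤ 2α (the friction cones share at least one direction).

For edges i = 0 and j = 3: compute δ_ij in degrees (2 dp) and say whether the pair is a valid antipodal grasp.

δ = 120.55°, invalid

α = atan 0.2 = 11.31°;  2α = 22.62°
edge 0: e_0 = (+0.34, -1.94);  n_0 = (-0.9850, -0.1726)
edge 3: e_3 = (-0.82, -0.70);  n_3 = (-0.6493, +0.7606)
∠(n_0, n_3) = 59.45°
δ = |180° − 59.45°| = 120.55°
120.55° > 2α = 22.62°  →  invalid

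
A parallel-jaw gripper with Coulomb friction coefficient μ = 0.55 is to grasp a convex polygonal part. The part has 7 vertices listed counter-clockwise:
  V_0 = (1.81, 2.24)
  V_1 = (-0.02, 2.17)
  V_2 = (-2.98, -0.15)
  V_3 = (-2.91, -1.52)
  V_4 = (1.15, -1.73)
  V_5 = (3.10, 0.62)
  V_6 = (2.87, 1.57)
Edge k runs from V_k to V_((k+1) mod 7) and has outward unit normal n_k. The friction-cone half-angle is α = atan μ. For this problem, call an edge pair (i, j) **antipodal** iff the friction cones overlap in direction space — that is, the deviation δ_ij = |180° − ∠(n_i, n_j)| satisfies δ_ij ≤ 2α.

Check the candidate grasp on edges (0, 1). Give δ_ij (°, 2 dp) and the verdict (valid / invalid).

α = atan 0.55 = 28.81°;  2α = 57.62°
edge 0: e_0 = (-1.83, -0.07);  n_0 = (-0.0382, +0.9993)
edge 1: e_1 = (-2.96, -2.32);  n_1 = (-0.6169, +0.7871)
∠(n_0, n_1) = 35.90°
δ = |180° − 35.90°| = 144.10°
144.10° > 2α = 57.62°  →  invalid

δ = 144.10°, invalid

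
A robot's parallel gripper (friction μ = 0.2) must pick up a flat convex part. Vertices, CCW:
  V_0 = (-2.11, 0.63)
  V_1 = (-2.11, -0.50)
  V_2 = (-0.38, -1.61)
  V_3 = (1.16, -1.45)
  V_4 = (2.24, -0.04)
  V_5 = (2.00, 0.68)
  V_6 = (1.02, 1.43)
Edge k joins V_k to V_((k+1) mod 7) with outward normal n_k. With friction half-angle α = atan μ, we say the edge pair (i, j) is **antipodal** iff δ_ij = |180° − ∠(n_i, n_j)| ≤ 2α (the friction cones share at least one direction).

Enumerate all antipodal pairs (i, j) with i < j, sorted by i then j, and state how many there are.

α = atan 0.2 = 11.31°;  2α = 22.62°
n_0 = (-1.0000, -0.0000)
n_1 = (-0.5400, -0.8417)
n_2 = (+0.1033, -0.9946)
n_3 = (+0.7939, -0.6081)
n_4 = (+0.9487, +0.3162)
n_5 = (+0.6078, +0.7941)
n_6 = (-0.2476, +0.9689)
  (0,1): δ = 122.68°  ·
  (0,2): δ = 84.07°  ·
  (0,3): δ = 37.45°  ·
  (0,4): δ = 18.43°  ✓
  (0,5): δ = 52.57°  ·
  (0,6): δ = 104.34°  ·
  (1,2): δ = 141.38°  ·
  (1,3): δ = 94.77°  ·
  (1,4): δ = 38.88°  ·
  (1,5): δ = 4.74°  ✓
  (1,6): δ = 47.02°  ·
  (2,3): δ = 133.38°  ·
  (2,4): δ = 77.50°  ·
  (2,5): δ = 43.36°  ·
  (2,6): δ = 8.41°  ✓
  (3,4): δ = 124.11°  ·
  (3,5): δ = 89.98°  ·
  (3,6): δ = 38.21°  ·
  (4,5): δ = 145.86°  ·
  (4,6): δ = 94.10°  ·
  (5,6): δ = 128.24°  ·
antipodal pairs: 3

count = 3; pairs: (0,4), (1,5), (2,6)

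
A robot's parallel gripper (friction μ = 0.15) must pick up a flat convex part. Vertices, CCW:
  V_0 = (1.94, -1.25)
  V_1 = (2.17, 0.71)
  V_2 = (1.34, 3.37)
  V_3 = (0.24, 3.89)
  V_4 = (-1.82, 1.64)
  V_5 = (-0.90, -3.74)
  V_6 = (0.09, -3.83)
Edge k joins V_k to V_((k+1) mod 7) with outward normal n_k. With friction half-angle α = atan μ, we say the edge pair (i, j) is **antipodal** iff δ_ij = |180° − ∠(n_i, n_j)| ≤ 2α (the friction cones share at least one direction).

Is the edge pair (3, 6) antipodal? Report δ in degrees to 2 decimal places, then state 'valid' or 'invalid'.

α = atan 0.15 = 8.53°;  2α = 17.06°
edge 3: e_3 = (-2.06, -2.25);  n_3 = (-0.7376, +0.6753)
edge 6: e_6 = (+1.85, +2.58);  n_6 = (+0.8127, -0.5827)
∠(n_3, n_6) = 173.17°
δ = |180° − 173.17°| = 6.83°
6.83° ≤ 2α = 17.06°  →  valid

δ = 6.83°, valid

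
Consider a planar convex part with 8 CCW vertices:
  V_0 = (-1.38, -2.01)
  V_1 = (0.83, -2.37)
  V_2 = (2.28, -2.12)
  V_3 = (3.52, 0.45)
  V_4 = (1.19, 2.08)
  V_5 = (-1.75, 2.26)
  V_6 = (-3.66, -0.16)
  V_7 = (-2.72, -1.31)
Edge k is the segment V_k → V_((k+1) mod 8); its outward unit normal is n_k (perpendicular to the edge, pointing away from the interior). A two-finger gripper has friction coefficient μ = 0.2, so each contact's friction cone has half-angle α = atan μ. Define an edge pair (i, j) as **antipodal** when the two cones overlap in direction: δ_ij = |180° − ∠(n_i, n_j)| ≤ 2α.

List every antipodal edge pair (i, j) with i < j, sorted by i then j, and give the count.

count = 5; pairs: (0,4), (1,4), (2,5), (3,6), (3,7)

α = atan 0.2 = 11.31°;  2α = 22.62°
n_0 = (-0.1608, -0.9870)
n_1 = (+0.1699, -0.9855)
n_2 = (+0.9006, -0.4346)
n_3 = (+0.5732, +0.8194)
n_4 = (+0.0611, +0.9981)
n_5 = (-0.7850, +0.6195)
n_6 = (-0.7743, -0.6329)
n_7 = (-0.4630, -0.8863)
  (0,1): δ = 160.97°  ·
  (0,2): δ = 106.50°  ·
  (0,3): δ = 25.72°  ·
  (0,4): δ = 5.75°  ✓
  (0,5): δ = 60.97°  ·
  (0,6): δ = 138.51°  ·
  (0,7): δ = 161.67°  ·
  (1,2): δ = 125.54°  ·
  (1,3): δ = 44.76°  ·
  (1,4): δ = 13.29°  ✓
  (1,5): δ = 41.94°  ·
  (1,6): δ = 119.48°  ·
  (1,7): δ = 142.64°  ·
  (2,3): δ = 99.22°  ·
  (2,4): δ = 67.75°  ·
  (2,5): δ = 12.53°  ✓
  (2,6): δ = 65.02°  ·
  (2,7): δ = 88.17°  ·
  (3,4): δ = 148.53°  ·
  (3,5): δ = 93.31°  ·
  (3,6): δ = 15.76°  ✓
  (3,7): δ = 7.39°  ✓
  (4,5): δ = 124.78°  ·
  (4,6): δ = 47.23°  ·
  (4,7): δ = 24.08°  ·
  (5,6): δ = 102.46°  ·
  (5,7): δ = 79.30°  ·
  (6,7): δ = 156.84°  ·
antipodal pairs: 5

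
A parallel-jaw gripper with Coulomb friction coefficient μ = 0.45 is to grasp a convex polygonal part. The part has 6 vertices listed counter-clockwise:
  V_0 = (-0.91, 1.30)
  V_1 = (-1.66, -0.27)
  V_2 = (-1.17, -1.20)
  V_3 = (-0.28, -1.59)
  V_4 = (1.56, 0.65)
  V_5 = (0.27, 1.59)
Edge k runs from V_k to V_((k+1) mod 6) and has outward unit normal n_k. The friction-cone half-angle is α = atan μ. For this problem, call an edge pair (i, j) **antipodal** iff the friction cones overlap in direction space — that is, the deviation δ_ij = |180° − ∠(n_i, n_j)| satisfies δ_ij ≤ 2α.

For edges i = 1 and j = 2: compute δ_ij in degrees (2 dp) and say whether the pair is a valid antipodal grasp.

α = atan 0.45 = 24.23°;  2α = 48.46°
edge 1: e_1 = (+0.49, -0.93);  n_1 = (-0.8847, -0.4661)
edge 2: e_2 = (+0.89, -0.39);  n_2 = (-0.4014, -0.9159)
∠(n_1, n_2) = 38.55°
δ = |180° − 38.55°| = 141.45°
141.45° > 2α = 48.46°  →  invalid

δ = 141.45°, invalid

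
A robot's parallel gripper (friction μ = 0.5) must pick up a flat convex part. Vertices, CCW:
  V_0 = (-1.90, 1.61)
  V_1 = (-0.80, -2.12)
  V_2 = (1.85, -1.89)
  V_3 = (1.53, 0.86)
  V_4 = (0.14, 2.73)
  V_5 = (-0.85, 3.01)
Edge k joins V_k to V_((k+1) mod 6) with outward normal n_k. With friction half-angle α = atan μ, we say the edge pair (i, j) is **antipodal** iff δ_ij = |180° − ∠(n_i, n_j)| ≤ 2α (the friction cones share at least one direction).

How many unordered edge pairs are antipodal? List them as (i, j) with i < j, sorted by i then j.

count = 5; pairs: (0,2), (0,3), (1,4), (1,5), (2,5)

α = atan 0.5 = 26.57°;  2α = 53.13°
n_0 = (-0.9592, -0.2829)
n_1 = (+0.0865, -0.9963)
n_2 = (+0.9933, +0.1156)
n_3 = (+0.8026, +0.5966)
n_4 = (+0.2722, +0.9623)
n_5 = (-0.8000, +0.6000)
  (0,1): δ = 101.47°  ·
  (0,2): δ = 9.79°  ✓
  (0,3): δ = 20.19°  ✓
  (0,4): δ = 57.78°  ·
  (0,5): δ = 126.70°  ·
  (1,2): δ = 88.32°  ·
  (1,3): δ = 58.34°  ·
  (1,4): δ = 20.75°  ✓
  (1,5): δ = 48.17°  ✓
  (2,3): δ = 150.01°  ·
  (2,4): δ = 112.43°  ·
  (2,5): δ = 43.51°  ✓
  (3,4): δ = 142.42°  ·
  (3,5): δ = 73.49°  ·
  (4,5): δ = 111.08°  ·
antipodal pairs: 5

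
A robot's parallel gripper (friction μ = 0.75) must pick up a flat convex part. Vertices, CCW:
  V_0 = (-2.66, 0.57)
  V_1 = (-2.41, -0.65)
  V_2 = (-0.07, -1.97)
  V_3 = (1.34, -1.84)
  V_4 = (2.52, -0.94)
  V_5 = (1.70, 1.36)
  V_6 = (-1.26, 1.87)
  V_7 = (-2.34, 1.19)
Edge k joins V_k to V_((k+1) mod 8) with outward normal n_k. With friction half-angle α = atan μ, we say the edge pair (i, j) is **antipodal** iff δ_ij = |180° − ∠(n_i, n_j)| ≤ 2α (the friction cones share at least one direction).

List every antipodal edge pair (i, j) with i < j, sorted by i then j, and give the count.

count = 13; pairs: (0,3), (0,4), (0,5), (1,4), (1,5), (1,6), (2,5), (2,6), (2,7), (3,5), (3,6), (3,7), (4,7)

α = atan 0.75 = 36.87°;  2α = 73.74°
n_0 = (-0.9796, -0.2007)
n_1 = (-0.4913, -0.8710)
n_2 = (+0.0918, -0.9958)
n_3 = (+0.6064, -0.7951)
n_4 = (+0.9419, +0.3358)
n_5 = (+0.1698, +0.9855)
n_6 = (-0.5328, +0.8462)
n_7 = (-0.8886, +0.4586)
  (0,1): δ = 131.01°  ·
  (0,2): δ = 96.31°  ·
  (0,3): δ = 64.25°  ✓
  (0,4): δ = 8.04°  ✓
  (0,5): δ = 68.64°  ✓
  (0,6): δ = 110.62°  ·
  (0,7): δ = 141.12°  ·
  (1,2): δ = 145.30°  ·
  (1,3): δ = 113.24°  ·
  (1,4): δ = 40.95°  ✓
  (1,5): δ = 19.65°  ✓
  (1,6): δ = 61.62°  ✓
  (1,7): δ = 92.13°  ·
  (2,3): δ = 147.93°  ·
  (2,4): δ = 75.65°  ·
  (2,5): δ = 15.04°  ✓
  (2,6): δ = 26.93°  ✓
  (2,7): δ = 57.43°  ✓
  (3,4): δ = 107.71°  ·
  (3,5): δ = 47.11°  ✓
  (3,6): δ = 5.14°  ✓
  (3,7): δ = 25.37°  ✓
  (4,5): δ = 119.40°  ·
  (4,6): δ = 77.43°  ·
  (4,7): δ = 46.92°  ✓
  (5,6): δ = 138.03°  ·
  (5,7): δ = 107.52°  ·
  (6,7): δ = 149.50°  ·
antipodal pairs: 13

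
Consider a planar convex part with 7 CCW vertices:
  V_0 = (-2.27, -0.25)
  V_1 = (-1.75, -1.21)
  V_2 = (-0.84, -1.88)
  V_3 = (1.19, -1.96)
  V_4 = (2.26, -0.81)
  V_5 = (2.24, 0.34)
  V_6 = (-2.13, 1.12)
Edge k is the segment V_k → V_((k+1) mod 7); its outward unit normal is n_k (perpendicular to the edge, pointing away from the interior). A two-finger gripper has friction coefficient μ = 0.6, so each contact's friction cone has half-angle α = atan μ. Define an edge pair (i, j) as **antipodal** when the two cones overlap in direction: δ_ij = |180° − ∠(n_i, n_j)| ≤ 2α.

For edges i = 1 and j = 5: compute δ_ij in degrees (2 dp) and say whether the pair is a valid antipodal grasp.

δ = 26.24°, valid

α = atan 0.6 = 30.96°;  2α = 61.93°
edge 1: e_1 = (+0.91, -0.67);  n_1 = (-0.5929, -0.8053)
edge 5: e_5 = (-4.37, +0.78);  n_5 = (+0.1757, +0.9844)
∠(n_1, n_5) = 153.76°
δ = |180° − 153.76°| = 26.24°
26.24° ≤ 2α = 61.93°  →  valid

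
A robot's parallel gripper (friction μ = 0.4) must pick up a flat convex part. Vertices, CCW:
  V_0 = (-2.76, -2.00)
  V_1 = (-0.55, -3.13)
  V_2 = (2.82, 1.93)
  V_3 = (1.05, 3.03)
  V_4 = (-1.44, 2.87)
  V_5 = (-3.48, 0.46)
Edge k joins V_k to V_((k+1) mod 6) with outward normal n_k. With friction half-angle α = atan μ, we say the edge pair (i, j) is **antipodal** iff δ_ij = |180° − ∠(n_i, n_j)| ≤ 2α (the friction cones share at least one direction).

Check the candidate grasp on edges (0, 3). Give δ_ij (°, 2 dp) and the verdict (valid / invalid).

δ = 30.76°, valid

α = atan 0.4 = 21.80°;  2α = 43.60°
edge 0: e_0 = (+2.21, -1.13);  n_0 = (-0.4553, -0.8904)
edge 3: e_3 = (-2.49, -0.16);  n_3 = (-0.0641, +0.9979)
∠(n_0, n_3) = 149.24°
δ = |180° − 149.24°| = 30.76°
30.76° ≤ 2α = 43.60°  →  valid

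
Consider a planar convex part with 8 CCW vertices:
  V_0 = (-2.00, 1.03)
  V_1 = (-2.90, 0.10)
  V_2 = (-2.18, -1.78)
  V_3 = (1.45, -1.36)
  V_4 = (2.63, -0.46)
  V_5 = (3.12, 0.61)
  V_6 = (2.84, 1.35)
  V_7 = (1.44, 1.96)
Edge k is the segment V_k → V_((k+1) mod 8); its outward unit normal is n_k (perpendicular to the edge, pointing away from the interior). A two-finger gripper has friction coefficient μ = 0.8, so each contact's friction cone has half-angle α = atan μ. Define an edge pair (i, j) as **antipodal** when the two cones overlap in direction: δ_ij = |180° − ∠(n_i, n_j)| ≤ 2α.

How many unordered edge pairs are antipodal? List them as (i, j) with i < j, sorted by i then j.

count = 14; pairs: (0,2), (0,3), (0,4), (0,5), (1,3), (1,4), (1,5), (1,6), (2,5), (2,6), (2,7), (3,6), (3,7), (4,7)

α = atan 0.8 = 38.66°;  2α = 77.32°
n_0 = (-0.7186, +0.6954)
n_1 = (-0.9339, -0.3576)
n_2 = (+0.1149, -0.9934)
n_3 = (+0.6064, -0.7951)
n_4 = (+0.9092, -0.4164)
n_5 = (+0.9353, +0.3539)
n_6 = (+0.3994, +0.9168)
n_7 = (-0.2610, +0.9653)
  (0,1): δ = 114.98°  ·
  (0,2): δ = 39.34°  ✓
  (0,3): δ = 8.61°  ✓
  (0,4): δ = 19.46°  ✓
  (0,5): δ = 64.79°  ✓
  (0,6): δ = 110.52°  ·
  (0,7): δ = 149.19°  ·
  (1,2): δ = 104.36°  ·
  (1,3): δ = 73.62°  ✓
  (1,4): δ = 45.56°  ✓
  (1,5): δ = 0.23°  ✓
  (1,6): δ = 45.50°  ✓
  (1,7): δ = 84.17°  ·
  (2,3): δ = 149.27°  ·
  (2,4): δ = 121.21°  ·
  (2,5): δ = 75.87°  ✓
  (2,6): δ = 30.14°  ✓
  (2,7): δ = 8.53°  ✓
  (3,4): δ = 151.94°  ·
  (3,5): δ = 106.61°  ·
  (3,6): δ = 60.88°  ✓
  (3,7): δ = 22.20°  ✓
  (4,5): δ = 134.67°  ·
  (4,6): δ = 88.94°  ·
  (4,7): δ = 50.27°  ✓
  (5,6): δ = 134.27°  ·
  (5,7): δ = 95.60°  ·
  (6,7): δ = 141.33°  ·
antipodal pairs: 14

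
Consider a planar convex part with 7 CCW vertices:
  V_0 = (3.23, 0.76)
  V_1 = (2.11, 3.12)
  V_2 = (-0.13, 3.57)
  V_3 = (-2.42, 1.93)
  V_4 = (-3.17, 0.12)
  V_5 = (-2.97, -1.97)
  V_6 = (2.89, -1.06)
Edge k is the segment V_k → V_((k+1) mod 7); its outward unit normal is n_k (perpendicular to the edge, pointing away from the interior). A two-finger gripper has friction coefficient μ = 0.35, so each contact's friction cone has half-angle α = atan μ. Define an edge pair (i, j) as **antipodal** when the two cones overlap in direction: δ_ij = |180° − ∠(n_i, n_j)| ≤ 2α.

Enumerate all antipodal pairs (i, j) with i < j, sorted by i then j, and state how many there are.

α = atan 0.35 = 19.29°;  2α = 38.58°
n_0 = (+0.9034, +0.4287)
n_1 = (+0.1970, +0.9804)
n_2 = (-0.5822, +0.8130)
n_3 = (-0.9238, +0.3828)
n_4 = (-0.9955, -0.0953)
n_5 = (+0.1535, -0.9882)
n_6 = (+0.9830, -0.1836)
  (0,1): δ = 126.75°  ·
  (0,2): δ = 79.78°  ·
  (0,3): δ = 47.90°  ·
  (0,4): δ = 19.92°  ✓
  (0,5): δ = 73.44°  ·
  (0,6): δ = 144.03°  ·
  (1,2): δ = 133.03°  ·
  (1,3): δ = 101.15°  ·
  (1,4): δ = 73.17°  ·
  (1,5): δ = 20.19°  ✓
  (1,6): δ = 90.78°  ·
  (2,3): δ = 148.12°  ·
  (2,4): δ = 120.14°  ·
  (2,5): δ = 26.78°  ✓
  (2,6): δ = 43.81°  ·
  (3,4): δ = 152.03°  ·
  (3,5): δ = 58.67°  ·
  (3,6): δ = 11.93°  ✓
  (4,5): δ = 86.64°  ·
  (4,6): δ = 16.05°  ✓
  (5,6): δ = 109.41°  ·
antipodal pairs: 5

count = 5; pairs: (0,4), (1,5), (2,5), (3,6), (4,6)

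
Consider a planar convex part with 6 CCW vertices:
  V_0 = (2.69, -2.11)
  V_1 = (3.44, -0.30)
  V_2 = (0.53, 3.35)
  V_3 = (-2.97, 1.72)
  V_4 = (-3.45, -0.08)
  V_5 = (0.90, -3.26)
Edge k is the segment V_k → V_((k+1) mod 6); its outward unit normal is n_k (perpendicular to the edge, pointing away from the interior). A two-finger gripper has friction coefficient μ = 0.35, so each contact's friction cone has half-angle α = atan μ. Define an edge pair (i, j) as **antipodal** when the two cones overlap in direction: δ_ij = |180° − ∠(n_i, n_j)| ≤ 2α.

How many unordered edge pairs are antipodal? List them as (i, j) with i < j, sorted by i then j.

α = atan 0.35 = 19.29°;  2α = 38.58°
n_0 = (+0.9238, -0.3828)
n_1 = (+0.7819, +0.6234)
n_2 = (-0.4222, +0.9065)
n_3 = (-0.9662, +0.2577)
n_4 = (-0.5902, -0.8073)
n_5 = (+0.5405, -0.8413)
  (0,1): δ = 118.93°  ·
  (0,2): δ = 42.52°  ·
  (0,3): δ = 7.58°  ✓
  (0,4): δ = 76.34°  ·
  (0,5): δ = 145.23°  ·
  (1,2): δ = 103.59°  ·
  (1,3): δ = 53.50°  ·
  (1,4): δ = 15.27°  ✓
  (1,5): δ = 84.16°  ·
  (2,3): δ = 129.90°  ·
  (2,4): δ = 61.14°  ·
  (2,5): δ = 7.75°  ✓
  (3,4): δ = 111.24°  ·
  (3,5): δ = 42.35°  ·
  (4,5): δ = 111.11°  ·
antipodal pairs: 3

count = 3; pairs: (0,3), (1,4), (2,5)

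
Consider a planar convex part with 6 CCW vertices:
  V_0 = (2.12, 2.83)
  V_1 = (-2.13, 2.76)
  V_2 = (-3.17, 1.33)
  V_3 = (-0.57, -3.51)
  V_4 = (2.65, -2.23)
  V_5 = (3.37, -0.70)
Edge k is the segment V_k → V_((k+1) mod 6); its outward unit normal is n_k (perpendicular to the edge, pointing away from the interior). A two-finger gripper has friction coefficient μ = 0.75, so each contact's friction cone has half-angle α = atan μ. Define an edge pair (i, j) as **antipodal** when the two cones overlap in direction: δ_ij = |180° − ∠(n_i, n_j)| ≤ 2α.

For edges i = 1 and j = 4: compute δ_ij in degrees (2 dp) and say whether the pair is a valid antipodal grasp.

δ = 10.83°, valid

α = atan 0.75 = 36.87°;  2α = 73.74°
edge 1: e_1 = (-1.04, -1.43);  n_1 = (-0.8087, +0.5882)
edge 4: e_4 = (+0.72, +1.53);  n_4 = (+0.9048, -0.4258)
∠(n_1, n_4) = 169.17°
δ = |180° − 169.17°| = 10.83°
10.83° ≤ 2α = 73.74°  →  valid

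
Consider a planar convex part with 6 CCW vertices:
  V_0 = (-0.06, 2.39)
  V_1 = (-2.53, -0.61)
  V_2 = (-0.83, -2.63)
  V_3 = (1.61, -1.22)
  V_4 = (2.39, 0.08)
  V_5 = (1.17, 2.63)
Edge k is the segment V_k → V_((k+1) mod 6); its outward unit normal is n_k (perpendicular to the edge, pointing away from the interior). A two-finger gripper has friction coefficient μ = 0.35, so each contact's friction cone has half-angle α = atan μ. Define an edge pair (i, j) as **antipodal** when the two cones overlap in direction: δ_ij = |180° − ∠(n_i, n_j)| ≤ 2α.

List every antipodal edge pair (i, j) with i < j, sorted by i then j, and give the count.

α = atan 0.35 = 19.29°;  2α = 38.58°
n_0 = (-0.7720, +0.6356)
n_1 = (-0.7651, -0.6439)
n_2 = (+0.5003, -0.8658)
n_3 = (+0.8575, -0.5145)
n_4 = (+0.9021, +0.4316)
n_5 = (-0.1915, +0.9815)
  (0,1): δ = 100.45°  ·
  (0,2): δ = 20.51°  ✓
  (0,3): δ = 8.50°  ✓
  (0,4): δ = 65.03°  ·
  (0,5): δ = 140.51°  ·
  (1,2): δ = 100.06°  ·
  (1,3): δ = 71.05°  ·
  (1,4): δ = 14.52°  ✓
  (1,5): δ = 60.96°  ·
  (2,3): δ = 150.99°  ·
  (2,4): δ = 94.45°  ·
  (2,5): δ = 18.98°  ✓
  (3,4): δ = 123.47°  ·
  (3,5): δ = 48.00°  ·
  (4,5): δ = 104.53°  ·
antipodal pairs: 4

count = 4; pairs: (0,2), (0,3), (1,4), (2,5)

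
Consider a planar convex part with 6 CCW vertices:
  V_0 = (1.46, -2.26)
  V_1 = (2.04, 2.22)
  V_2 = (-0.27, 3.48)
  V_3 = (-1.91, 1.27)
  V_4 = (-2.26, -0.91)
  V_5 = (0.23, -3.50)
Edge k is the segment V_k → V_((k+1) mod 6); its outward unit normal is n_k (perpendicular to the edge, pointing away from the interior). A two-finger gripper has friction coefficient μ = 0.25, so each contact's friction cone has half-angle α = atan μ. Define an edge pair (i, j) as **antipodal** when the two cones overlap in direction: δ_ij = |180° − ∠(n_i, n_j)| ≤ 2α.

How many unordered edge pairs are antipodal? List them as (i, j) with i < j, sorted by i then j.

α = atan 0.25 = 14.04°;  2α = 28.07°
n_0 = (+0.9917, -0.1284)
n_1 = (+0.4789, +0.8779)
n_2 = (-0.8030, +0.5959)
n_3 = (-0.9874, +0.1585)
n_4 = (-0.7209, -0.6931)
n_5 = (+0.7100, -0.7042)
  (0,1): δ = 111.23°  ·
  (0,2): δ = 29.20°  ·
  (0,3): δ = 1.74°  ✓
  (0,4): δ = 51.25°  ·
  (0,5): δ = 142.61°  ·
  (1,2): δ = 97.97°  ·
  (1,3): δ = 70.51°  ·
  (1,4): δ = 17.52°  ✓
  (1,5): δ = 73.84°  ·
  (2,3): δ = 152.54°  ·
  (2,4): δ = 99.55°  ·
  (2,5): δ = 8.19°  ✓
  (3,4): δ = 127.01°  ·
  (3,5): δ = 35.65°  ·
  (4,5): δ = 88.64°  ·
antipodal pairs: 3

count = 3; pairs: (0,3), (1,4), (2,5)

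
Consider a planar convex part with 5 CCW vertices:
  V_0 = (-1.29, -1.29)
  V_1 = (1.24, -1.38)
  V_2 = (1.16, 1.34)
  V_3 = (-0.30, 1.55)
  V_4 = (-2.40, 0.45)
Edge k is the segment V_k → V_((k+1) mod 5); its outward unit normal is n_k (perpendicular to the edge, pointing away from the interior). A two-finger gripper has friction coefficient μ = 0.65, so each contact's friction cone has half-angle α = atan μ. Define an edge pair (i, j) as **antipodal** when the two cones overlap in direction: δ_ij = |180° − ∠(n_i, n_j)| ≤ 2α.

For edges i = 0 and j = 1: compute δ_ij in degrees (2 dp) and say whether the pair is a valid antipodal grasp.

α = atan 0.65 = 33.02°;  2α = 66.05°
edge 0: e_0 = (+2.53, -0.09);  n_0 = (-0.0356, -0.9994)
edge 1: e_1 = (-0.08, +2.72);  n_1 = (+0.9996, +0.0294)
∠(n_0, n_1) = 93.72°
δ = |180° − 93.72°| = 86.28°
86.28° > 2α = 66.05°  →  invalid

δ = 86.28°, invalid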